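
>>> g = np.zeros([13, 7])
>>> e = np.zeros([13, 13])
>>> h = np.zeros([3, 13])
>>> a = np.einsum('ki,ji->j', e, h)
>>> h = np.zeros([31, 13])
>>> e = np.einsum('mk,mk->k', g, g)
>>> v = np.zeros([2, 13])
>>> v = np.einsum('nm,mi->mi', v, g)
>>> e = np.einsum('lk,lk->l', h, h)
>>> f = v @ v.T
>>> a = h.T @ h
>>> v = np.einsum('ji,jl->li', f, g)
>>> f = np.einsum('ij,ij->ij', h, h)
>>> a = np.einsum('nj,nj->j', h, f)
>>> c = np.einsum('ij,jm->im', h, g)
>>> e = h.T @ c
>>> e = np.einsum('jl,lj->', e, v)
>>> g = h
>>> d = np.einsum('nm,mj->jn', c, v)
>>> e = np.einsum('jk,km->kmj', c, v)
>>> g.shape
(31, 13)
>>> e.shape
(7, 13, 31)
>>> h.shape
(31, 13)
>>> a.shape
(13,)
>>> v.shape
(7, 13)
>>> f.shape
(31, 13)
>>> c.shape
(31, 7)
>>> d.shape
(13, 31)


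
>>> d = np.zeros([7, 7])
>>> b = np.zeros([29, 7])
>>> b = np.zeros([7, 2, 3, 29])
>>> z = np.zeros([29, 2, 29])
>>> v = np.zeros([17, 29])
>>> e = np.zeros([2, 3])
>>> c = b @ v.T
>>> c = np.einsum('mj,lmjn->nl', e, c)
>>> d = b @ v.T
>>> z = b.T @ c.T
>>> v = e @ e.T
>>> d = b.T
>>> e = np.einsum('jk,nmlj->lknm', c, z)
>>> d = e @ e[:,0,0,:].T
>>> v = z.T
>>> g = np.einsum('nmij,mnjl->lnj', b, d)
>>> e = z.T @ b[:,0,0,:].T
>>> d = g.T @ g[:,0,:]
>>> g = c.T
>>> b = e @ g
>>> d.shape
(29, 7, 29)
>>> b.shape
(17, 2, 3, 17)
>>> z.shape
(29, 3, 2, 17)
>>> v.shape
(17, 2, 3, 29)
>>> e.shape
(17, 2, 3, 7)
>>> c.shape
(17, 7)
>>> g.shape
(7, 17)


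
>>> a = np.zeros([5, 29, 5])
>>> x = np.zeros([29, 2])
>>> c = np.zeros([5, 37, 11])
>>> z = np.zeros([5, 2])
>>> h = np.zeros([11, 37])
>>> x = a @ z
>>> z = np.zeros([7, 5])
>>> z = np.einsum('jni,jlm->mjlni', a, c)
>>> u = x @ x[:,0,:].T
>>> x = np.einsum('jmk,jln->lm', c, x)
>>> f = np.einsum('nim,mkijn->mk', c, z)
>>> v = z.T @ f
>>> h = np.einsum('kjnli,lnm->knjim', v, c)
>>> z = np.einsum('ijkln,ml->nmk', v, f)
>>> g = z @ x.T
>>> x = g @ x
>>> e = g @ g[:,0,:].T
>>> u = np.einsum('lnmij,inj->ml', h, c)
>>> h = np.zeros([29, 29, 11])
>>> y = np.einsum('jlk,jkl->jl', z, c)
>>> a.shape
(5, 29, 5)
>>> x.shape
(5, 11, 37)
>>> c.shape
(5, 37, 11)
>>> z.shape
(5, 11, 37)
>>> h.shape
(29, 29, 11)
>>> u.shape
(29, 5)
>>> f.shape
(11, 5)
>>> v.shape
(5, 29, 37, 5, 5)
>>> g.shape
(5, 11, 29)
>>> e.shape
(5, 11, 5)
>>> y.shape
(5, 11)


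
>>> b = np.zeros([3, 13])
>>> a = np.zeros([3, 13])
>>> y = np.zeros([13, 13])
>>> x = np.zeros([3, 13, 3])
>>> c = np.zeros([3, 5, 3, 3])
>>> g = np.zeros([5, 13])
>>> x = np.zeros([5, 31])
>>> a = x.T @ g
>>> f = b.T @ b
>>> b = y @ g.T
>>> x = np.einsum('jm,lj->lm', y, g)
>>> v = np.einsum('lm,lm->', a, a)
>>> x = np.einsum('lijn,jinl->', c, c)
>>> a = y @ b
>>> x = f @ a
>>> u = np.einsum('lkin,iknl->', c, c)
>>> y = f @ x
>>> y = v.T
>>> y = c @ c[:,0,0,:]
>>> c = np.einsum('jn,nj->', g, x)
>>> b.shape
(13, 5)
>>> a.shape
(13, 5)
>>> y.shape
(3, 5, 3, 3)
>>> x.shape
(13, 5)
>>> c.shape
()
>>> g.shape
(5, 13)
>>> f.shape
(13, 13)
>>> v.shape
()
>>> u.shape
()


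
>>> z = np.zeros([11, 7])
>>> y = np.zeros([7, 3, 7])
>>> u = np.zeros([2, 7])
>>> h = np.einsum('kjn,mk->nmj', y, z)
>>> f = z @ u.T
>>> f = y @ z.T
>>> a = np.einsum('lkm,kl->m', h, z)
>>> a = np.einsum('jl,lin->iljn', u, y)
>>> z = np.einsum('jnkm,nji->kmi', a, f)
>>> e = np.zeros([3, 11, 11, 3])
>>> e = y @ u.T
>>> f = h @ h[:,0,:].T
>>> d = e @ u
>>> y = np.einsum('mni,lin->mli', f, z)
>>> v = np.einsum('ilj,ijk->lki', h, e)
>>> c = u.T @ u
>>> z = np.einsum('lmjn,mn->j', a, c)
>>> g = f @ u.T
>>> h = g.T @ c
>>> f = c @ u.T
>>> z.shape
(2,)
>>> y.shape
(7, 2, 7)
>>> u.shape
(2, 7)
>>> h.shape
(2, 11, 7)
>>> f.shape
(7, 2)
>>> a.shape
(3, 7, 2, 7)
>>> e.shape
(7, 3, 2)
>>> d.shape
(7, 3, 7)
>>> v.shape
(11, 2, 7)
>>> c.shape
(7, 7)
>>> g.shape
(7, 11, 2)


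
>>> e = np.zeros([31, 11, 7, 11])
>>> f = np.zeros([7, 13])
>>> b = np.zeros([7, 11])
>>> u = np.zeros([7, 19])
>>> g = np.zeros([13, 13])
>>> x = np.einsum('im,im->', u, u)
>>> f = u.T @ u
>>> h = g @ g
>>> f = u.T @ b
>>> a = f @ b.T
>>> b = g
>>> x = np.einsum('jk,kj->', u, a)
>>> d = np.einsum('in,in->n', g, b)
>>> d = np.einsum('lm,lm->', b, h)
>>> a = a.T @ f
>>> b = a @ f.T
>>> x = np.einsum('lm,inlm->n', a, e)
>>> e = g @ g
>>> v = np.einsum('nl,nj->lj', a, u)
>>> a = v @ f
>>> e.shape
(13, 13)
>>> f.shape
(19, 11)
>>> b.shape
(7, 19)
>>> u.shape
(7, 19)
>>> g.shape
(13, 13)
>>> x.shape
(11,)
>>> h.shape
(13, 13)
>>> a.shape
(11, 11)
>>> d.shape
()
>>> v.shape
(11, 19)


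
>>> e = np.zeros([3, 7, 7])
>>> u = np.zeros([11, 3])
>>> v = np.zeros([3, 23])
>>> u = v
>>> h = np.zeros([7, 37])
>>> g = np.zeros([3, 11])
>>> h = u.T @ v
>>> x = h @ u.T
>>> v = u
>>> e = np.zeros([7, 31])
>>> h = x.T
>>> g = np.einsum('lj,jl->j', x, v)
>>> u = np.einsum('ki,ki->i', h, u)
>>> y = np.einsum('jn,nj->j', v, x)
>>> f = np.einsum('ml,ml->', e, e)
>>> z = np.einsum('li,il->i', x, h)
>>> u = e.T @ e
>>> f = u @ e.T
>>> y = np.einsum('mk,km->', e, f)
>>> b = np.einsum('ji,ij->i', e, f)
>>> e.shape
(7, 31)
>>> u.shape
(31, 31)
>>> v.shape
(3, 23)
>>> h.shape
(3, 23)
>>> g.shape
(3,)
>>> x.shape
(23, 3)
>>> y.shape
()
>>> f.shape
(31, 7)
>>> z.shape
(3,)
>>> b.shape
(31,)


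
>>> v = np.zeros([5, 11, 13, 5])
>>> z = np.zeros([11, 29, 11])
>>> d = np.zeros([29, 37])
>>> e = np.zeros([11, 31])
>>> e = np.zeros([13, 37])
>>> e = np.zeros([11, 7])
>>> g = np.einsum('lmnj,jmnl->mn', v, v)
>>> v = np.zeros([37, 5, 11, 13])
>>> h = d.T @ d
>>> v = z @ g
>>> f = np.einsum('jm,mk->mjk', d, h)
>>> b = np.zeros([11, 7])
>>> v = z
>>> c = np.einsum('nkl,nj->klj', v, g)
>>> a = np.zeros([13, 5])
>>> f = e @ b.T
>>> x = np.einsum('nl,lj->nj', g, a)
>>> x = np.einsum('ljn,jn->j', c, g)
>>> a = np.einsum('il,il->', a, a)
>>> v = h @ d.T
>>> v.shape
(37, 29)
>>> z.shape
(11, 29, 11)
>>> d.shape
(29, 37)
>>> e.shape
(11, 7)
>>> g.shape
(11, 13)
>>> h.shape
(37, 37)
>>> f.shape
(11, 11)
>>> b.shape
(11, 7)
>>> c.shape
(29, 11, 13)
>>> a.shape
()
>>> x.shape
(11,)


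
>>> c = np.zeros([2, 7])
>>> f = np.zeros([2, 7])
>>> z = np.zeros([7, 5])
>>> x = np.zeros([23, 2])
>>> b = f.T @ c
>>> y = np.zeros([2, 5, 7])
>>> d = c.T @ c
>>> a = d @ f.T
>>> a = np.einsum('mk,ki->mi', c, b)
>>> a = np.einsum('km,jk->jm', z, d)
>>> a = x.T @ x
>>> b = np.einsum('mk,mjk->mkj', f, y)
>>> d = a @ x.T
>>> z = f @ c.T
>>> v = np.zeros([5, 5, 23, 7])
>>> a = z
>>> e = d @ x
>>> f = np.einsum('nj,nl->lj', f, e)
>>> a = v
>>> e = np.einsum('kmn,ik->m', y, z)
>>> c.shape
(2, 7)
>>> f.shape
(2, 7)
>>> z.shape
(2, 2)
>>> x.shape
(23, 2)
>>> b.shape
(2, 7, 5)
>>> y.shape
(2, 5, 7)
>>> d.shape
(2, 23)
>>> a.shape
(5, 5, 23, 7)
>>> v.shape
(5, 5, 23, 7)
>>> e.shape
(5,)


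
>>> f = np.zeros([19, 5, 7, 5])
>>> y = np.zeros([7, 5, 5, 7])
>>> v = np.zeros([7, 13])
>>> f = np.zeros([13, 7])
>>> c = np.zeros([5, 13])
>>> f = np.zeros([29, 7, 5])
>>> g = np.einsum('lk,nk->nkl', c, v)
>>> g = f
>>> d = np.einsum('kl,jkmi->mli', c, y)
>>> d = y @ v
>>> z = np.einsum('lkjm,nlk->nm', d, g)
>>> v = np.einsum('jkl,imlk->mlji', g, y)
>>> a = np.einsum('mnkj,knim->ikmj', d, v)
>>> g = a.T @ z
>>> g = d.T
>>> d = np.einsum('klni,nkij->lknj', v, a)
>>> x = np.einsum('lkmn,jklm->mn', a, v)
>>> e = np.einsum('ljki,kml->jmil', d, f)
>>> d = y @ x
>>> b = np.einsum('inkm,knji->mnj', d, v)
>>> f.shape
(29, 7, 5)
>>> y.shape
(7, 5, 5, 7)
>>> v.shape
(5, 5, 29, 7)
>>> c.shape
(5, 13)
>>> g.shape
(13, 5, 5, 7)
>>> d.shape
(7, 5, 5, 13)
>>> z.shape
(29, 13)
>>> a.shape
(29, 5, 7, 13)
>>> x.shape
(7, 13)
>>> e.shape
(5, 7, 13, 5)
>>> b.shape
(13, 5, 29)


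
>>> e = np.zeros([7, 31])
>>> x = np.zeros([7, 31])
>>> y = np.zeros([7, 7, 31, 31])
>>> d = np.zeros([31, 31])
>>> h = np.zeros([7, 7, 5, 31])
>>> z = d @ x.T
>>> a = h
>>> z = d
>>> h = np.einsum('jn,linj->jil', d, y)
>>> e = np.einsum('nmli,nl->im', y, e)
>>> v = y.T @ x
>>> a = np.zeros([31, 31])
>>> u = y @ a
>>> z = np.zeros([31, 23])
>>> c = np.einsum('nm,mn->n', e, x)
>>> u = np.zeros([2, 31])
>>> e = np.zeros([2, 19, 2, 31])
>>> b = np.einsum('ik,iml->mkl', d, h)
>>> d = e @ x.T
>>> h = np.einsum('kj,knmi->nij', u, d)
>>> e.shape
(2, 19, 2, 31)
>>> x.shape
(7, 31)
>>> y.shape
(7, 7, 31, 31)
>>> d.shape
(2, 19, 2, 7)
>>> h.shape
(19, 7, 31)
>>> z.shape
(31, 23)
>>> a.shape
(31, 31)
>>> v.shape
(31, 31, 7, 31)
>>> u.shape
(2, 31)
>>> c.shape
(31,)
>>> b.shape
(7, 31, 7)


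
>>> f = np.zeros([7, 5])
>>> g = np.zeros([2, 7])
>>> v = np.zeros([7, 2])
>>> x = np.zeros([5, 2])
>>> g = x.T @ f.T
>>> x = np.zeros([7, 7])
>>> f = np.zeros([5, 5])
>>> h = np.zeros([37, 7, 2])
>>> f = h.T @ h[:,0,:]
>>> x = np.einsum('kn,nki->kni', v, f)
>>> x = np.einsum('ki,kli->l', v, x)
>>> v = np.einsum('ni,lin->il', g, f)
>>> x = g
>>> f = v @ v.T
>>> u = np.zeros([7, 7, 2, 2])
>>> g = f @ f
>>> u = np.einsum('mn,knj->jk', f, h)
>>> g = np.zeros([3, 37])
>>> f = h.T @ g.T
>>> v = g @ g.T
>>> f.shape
(2, 7, 3)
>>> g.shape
(3, 37)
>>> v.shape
(3, 3)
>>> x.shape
(2, 7)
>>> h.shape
(37, 7, 2)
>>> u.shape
(2, 37)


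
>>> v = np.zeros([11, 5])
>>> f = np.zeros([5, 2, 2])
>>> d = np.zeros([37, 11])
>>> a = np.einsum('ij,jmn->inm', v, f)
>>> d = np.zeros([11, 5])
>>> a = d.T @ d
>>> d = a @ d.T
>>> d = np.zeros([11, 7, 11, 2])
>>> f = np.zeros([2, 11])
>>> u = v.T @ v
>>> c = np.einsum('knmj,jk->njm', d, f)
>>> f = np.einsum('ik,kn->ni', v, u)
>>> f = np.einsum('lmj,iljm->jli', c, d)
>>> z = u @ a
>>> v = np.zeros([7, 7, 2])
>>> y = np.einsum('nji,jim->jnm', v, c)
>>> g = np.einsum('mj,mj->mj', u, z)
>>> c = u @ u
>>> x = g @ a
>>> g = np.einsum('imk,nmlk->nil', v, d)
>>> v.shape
(7, 7, 2)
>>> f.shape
(11, 7, 11)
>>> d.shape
(11, 7, 11, 2)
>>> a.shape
(5, 5)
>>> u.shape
(5, 5)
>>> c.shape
(5, 5)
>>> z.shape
(5, 5)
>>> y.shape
(7, 7, 11)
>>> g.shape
(11, 7, 11)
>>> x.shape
(5, 5)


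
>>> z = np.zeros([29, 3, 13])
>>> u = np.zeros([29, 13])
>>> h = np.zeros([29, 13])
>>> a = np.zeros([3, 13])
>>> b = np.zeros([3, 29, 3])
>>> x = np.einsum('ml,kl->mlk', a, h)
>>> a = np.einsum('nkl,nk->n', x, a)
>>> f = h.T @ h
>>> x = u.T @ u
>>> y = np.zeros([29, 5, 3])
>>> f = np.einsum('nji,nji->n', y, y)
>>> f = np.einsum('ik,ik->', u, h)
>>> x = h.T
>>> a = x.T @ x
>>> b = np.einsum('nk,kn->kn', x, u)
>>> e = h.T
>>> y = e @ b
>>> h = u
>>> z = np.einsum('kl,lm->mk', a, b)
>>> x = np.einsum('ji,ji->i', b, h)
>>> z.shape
(13, 29)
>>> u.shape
(29, 13)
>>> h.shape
(29, 13)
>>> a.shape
(29, 29)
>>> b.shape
(29, 13)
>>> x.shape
(13,)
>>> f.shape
()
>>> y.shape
(13, 13)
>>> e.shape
(13, 29)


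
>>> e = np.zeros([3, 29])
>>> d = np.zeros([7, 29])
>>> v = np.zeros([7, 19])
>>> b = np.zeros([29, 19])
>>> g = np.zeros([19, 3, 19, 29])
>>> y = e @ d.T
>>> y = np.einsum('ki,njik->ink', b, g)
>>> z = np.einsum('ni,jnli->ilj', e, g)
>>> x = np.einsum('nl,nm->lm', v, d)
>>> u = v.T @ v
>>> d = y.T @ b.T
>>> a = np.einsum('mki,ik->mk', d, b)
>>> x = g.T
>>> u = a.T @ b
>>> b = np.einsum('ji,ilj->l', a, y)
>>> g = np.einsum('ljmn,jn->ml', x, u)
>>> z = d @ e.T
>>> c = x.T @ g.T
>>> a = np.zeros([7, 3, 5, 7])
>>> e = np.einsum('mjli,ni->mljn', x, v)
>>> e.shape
(29, 3, 19, 7)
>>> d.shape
(29, 19, 29)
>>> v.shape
(7, 19)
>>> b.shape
(19,)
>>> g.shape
(3, 29)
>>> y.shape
(19, 19, 29)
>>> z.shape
(29, 19, 3)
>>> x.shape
(29, 19, 3, 19)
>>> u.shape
(19, 19)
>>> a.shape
(7, 3, 5, 7)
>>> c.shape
(19, 3, 19, 3)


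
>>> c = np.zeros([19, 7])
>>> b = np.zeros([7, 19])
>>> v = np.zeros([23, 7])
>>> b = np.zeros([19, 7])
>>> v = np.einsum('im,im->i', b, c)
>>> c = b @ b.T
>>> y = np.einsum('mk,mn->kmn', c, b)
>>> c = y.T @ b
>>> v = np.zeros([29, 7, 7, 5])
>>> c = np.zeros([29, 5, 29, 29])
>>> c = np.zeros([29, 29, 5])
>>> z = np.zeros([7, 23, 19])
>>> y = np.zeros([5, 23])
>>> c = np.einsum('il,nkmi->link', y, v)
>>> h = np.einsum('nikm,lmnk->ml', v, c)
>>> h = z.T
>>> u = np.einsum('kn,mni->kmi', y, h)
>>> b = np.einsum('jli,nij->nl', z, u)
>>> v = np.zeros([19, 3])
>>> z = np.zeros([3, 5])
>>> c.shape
(23, 5, 29, 7)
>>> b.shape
(5, 23)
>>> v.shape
(19, 3)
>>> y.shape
(5, 23)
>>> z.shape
(3, 5)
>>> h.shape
(19, 23, 7)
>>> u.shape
(5, 19, 7)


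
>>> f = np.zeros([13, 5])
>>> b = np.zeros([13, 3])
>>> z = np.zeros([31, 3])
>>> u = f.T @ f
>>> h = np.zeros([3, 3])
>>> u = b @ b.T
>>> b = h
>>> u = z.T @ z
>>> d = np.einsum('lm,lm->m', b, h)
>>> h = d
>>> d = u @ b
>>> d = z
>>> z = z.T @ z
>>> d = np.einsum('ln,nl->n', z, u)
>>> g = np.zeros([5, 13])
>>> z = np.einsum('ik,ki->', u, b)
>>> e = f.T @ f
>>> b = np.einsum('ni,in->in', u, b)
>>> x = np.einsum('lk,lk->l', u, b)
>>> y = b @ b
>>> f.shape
(13, 5)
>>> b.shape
(3, 3)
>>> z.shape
()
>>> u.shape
(3, 3)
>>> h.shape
(3,)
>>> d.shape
(3,)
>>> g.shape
(5, 13)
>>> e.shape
(5, 5)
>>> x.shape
(3,)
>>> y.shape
(3, 3)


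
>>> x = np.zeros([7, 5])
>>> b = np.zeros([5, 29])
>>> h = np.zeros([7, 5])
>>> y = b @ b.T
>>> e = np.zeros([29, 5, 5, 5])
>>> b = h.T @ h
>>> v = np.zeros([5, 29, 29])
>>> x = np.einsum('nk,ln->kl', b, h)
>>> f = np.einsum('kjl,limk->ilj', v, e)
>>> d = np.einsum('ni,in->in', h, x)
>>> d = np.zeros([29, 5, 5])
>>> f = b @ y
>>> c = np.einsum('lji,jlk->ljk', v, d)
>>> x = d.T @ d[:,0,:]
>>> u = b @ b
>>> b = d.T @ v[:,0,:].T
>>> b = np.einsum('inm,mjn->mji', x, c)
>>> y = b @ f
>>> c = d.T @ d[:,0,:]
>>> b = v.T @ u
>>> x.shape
(5, 5, 5)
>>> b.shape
(29, 29, 5)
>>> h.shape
(7, 5)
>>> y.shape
(5, 29, 5)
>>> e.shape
(29, 5, 5, 5)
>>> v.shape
(5, 29, 29)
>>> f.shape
(5, 5)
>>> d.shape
(29, 5, 5)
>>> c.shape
(5, 5, 5)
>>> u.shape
(5, 5)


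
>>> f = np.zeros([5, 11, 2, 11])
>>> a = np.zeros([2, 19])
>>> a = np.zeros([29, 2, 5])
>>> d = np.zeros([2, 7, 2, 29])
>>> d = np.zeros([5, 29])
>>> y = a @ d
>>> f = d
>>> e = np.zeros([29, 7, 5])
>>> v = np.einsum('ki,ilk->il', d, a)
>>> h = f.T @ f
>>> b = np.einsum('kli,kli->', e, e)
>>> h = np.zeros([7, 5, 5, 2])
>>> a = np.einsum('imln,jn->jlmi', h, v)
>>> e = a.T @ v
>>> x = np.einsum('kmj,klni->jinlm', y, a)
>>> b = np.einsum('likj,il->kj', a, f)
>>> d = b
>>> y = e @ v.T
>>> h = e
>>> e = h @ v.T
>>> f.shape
(5, 29)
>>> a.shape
(29, 5, 5, 7)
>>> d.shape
(5, 7)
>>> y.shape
(7, 5, 5, 29)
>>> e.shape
(7, 5, 5, 29)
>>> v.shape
(29, 2)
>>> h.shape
(7, 5, 5, 2)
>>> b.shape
(5, 7)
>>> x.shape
(29, 7, 5, 5, 2)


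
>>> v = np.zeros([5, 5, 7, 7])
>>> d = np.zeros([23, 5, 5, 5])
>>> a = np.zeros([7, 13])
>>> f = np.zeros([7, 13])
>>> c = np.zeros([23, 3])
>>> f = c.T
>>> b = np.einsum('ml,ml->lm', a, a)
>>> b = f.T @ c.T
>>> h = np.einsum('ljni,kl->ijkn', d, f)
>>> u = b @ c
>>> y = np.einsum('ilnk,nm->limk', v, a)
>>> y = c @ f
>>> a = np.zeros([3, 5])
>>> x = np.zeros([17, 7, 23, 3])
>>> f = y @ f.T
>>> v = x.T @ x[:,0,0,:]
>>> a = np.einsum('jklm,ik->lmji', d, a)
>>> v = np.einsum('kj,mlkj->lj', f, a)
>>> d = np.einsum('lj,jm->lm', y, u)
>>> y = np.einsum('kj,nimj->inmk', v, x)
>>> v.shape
(5, 3)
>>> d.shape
(23, 3)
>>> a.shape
(5, 5, 23, 3)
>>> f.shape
(23, 3)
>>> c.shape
(23, 3)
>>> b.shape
(23, 23)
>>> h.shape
(5, 5, 3, 5)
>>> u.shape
(23, 3)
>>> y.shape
(7, 17, 23, 5)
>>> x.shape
(17, 7, 23, 3)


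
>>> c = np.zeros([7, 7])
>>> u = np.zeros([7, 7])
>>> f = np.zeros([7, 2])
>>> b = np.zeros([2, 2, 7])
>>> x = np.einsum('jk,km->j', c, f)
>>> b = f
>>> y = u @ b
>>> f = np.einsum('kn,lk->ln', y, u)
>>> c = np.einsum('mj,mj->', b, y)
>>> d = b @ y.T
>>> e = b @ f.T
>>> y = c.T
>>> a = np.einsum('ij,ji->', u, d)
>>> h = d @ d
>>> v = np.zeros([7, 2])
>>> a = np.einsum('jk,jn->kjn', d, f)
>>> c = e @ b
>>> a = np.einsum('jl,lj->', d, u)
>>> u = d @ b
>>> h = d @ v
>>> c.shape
(7, 2)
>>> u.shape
(7, 2)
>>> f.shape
(7, 2)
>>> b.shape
(7, 2)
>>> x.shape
(7,)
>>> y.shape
()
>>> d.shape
(7, 7)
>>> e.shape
(7, 7)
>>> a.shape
()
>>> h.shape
(7, 2)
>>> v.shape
(7, 2)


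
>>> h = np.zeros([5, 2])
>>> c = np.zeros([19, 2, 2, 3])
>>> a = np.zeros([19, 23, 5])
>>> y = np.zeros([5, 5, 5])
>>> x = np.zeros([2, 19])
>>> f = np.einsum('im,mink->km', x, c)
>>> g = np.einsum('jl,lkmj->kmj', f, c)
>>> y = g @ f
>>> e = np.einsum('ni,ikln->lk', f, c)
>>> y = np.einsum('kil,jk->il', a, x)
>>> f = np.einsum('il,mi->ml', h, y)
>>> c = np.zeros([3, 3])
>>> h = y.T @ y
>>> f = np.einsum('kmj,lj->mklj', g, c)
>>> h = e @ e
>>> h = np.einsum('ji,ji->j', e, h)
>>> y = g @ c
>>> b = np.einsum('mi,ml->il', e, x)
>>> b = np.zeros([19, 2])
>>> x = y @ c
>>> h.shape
(2,)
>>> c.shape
(3, 3)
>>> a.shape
(19, 23, 5)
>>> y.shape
(2, 2, 3)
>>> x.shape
(2, 2, 3)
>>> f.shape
(2, 2, 3, 3)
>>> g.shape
(2, 2, 3)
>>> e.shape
(2, 2)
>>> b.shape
(19, 2)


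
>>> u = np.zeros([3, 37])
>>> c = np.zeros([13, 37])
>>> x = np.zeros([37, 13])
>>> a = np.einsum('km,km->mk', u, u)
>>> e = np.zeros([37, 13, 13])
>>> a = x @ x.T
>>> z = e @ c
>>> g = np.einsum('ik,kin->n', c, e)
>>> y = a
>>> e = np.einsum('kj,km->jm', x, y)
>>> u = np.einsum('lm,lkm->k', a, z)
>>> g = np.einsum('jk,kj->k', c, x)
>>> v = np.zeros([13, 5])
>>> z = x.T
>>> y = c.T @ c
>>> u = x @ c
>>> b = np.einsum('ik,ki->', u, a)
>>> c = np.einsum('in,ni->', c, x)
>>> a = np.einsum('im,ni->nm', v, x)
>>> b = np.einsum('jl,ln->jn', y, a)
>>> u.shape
(37, 37)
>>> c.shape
()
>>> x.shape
(37, 13)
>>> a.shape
(37, 5)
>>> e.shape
(13, 37)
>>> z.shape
(13, 37)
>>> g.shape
(37,)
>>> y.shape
(37, 37)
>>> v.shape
(13, 5)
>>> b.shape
(37, 5)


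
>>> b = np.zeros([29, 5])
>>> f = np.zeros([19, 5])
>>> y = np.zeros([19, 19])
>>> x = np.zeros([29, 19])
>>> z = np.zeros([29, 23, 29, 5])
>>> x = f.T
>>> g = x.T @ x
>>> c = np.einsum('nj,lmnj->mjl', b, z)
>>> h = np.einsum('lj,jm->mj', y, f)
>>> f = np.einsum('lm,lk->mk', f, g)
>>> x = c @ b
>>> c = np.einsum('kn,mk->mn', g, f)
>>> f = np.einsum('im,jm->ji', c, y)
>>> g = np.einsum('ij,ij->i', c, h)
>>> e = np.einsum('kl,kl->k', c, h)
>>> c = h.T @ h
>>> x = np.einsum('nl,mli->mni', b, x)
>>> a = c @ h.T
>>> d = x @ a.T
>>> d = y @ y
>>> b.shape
(29, 5)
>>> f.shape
(19, 5)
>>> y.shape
(19, 19)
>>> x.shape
(23, 29, 5)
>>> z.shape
(29, 23, 29, 5)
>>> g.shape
(5,)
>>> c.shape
(19, 19)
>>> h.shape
(5, 19)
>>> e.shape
(5,)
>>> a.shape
(19, 5)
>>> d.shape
(19, 19)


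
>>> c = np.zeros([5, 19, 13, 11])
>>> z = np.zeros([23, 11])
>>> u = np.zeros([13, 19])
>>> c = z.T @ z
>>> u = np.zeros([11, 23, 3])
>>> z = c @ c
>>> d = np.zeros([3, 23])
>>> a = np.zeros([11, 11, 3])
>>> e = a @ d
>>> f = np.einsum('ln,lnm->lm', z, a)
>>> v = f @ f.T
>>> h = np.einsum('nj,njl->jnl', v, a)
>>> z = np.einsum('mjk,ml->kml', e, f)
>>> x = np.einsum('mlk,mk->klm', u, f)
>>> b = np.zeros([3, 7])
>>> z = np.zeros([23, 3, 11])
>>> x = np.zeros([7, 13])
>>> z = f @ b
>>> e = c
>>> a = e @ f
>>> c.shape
(11, 11)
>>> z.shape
(11, 7)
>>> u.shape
(11, 23, 3)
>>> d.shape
(3, 23)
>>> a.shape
(11, 3)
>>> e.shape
(11, 11)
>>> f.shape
(11, 3)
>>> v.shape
(11, 11)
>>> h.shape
(11, 11, 3)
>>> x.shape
(7, 13)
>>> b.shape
(3, 7)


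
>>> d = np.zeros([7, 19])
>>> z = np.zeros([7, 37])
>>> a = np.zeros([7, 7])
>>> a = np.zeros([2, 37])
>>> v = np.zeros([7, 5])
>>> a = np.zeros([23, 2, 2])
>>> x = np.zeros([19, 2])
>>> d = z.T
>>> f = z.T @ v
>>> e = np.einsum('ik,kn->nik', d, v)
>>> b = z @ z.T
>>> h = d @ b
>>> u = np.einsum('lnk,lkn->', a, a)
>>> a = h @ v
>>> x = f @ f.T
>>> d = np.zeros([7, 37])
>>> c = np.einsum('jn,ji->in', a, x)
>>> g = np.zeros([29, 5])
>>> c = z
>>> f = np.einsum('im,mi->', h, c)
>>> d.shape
(7, 37)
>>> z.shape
(7, 37)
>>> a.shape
(37, 5)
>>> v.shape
(7, 5)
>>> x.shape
(37, 37)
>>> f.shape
()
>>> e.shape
(5, 37, 7)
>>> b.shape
(7, 7)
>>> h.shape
(37, 7)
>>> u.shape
()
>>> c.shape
(7, 37)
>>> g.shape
(29, 5)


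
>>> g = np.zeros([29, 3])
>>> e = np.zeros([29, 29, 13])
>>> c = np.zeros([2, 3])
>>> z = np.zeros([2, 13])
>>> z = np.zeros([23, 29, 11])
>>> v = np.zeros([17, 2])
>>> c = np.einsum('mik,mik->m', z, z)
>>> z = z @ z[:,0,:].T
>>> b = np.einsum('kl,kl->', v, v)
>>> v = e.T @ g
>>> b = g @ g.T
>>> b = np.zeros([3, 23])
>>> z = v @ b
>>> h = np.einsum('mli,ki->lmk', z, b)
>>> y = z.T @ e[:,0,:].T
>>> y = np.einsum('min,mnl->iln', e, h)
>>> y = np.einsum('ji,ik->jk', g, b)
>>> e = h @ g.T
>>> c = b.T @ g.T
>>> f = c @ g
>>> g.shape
(29, 3)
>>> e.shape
(29, 13, 29)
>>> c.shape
(23, 29)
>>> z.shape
(13, 29, 23)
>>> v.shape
(13, 29, 3)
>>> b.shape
(3, 23)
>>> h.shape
(29, 13, 3)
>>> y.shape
(29, 23)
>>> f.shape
(23, 3)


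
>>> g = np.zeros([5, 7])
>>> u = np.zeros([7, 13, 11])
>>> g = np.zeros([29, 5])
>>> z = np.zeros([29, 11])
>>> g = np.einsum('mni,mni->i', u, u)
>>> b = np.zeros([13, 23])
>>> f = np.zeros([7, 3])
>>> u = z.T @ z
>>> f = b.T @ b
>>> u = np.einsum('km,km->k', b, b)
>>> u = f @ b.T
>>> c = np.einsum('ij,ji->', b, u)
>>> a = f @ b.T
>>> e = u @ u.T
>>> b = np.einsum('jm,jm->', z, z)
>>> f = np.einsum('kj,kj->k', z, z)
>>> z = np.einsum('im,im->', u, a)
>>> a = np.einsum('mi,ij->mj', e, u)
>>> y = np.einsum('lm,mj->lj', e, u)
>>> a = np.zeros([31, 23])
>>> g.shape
(11,)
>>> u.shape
(23, 13)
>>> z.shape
()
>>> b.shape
()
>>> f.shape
(29,)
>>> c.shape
()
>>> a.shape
(31, 23)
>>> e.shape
(23, 23)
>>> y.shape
(23, 13)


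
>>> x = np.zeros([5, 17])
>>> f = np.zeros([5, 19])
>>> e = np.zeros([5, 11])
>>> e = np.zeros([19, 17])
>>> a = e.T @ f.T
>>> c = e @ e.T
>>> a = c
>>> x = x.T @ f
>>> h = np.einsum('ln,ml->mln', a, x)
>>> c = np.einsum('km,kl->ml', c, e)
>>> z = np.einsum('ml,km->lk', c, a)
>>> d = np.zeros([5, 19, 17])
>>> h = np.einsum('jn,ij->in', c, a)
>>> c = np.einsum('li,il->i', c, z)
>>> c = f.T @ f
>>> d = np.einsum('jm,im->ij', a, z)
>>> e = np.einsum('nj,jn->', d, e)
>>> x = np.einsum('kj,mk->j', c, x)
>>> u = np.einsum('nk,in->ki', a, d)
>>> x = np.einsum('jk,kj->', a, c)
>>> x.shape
()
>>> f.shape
(5, 19)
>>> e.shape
()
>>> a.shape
(19, 19)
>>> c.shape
(19, 19)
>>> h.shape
(19, 17)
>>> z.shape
(17, 19)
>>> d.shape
(17, 19)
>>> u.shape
(19, 17)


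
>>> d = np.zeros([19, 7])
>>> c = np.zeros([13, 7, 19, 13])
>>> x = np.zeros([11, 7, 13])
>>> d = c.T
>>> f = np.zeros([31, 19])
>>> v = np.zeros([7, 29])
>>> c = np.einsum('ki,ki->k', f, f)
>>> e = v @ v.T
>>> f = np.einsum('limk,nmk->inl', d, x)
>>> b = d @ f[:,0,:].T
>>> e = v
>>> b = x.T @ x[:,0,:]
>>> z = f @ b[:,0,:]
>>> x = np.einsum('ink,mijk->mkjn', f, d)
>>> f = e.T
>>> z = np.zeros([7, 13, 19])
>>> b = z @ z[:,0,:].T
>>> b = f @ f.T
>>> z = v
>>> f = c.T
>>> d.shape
(13, 19, 7, 13)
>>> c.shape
(31,)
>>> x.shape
(13, 13, 7, 11)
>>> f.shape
(31,)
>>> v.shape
(7, 29)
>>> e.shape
(7, 29)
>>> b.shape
(29, 29)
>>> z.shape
(7, 29)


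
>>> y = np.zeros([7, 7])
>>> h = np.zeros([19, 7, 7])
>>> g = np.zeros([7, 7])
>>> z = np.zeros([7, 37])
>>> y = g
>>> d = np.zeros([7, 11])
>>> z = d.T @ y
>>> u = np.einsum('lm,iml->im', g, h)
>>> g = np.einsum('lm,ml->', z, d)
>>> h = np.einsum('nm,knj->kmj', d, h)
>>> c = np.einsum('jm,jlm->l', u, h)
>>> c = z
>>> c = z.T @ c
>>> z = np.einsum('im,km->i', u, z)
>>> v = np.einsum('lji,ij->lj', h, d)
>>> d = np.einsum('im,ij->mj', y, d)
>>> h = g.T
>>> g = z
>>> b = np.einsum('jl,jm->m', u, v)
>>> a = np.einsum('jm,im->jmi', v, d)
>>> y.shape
(7, 7)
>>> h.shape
()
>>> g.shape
(19,)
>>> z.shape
(19,)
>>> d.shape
(7, 11)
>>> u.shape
(19, 7)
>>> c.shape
(7, 7)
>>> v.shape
(19, 11)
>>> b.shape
(11,)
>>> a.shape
(19, 11, 7)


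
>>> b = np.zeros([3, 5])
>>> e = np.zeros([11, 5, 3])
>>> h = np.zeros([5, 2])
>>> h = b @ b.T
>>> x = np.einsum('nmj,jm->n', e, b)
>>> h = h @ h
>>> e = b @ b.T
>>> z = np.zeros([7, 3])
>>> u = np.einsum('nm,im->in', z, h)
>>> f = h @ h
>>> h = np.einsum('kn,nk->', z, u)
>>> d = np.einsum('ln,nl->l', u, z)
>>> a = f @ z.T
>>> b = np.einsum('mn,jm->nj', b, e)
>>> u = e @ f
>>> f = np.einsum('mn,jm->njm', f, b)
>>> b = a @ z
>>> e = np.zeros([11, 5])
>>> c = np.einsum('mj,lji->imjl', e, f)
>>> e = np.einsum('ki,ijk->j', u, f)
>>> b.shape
(3, 3)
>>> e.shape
(5,)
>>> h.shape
()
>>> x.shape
(11,)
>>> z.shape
(7, 3)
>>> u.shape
(3, 3)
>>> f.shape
(3, 5, 3)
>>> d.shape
(3,)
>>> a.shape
(3, 7)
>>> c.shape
(3, 11, 5, 3)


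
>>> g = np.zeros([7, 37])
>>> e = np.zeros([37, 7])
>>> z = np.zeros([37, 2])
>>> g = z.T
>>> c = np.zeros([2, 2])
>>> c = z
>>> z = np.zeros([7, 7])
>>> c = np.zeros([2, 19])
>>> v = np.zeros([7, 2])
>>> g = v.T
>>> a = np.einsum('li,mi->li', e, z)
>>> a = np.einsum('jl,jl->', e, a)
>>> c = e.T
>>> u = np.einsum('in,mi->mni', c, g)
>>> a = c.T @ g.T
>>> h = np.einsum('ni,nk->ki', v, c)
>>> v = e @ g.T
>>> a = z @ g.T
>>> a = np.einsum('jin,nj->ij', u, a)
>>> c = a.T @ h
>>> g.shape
(2, 7)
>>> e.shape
(37, 7)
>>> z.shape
(7, 7)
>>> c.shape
(2, 2)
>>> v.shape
(37, 2)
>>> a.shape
(37, 2)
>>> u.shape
(2, 37, 7)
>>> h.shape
(37, 2)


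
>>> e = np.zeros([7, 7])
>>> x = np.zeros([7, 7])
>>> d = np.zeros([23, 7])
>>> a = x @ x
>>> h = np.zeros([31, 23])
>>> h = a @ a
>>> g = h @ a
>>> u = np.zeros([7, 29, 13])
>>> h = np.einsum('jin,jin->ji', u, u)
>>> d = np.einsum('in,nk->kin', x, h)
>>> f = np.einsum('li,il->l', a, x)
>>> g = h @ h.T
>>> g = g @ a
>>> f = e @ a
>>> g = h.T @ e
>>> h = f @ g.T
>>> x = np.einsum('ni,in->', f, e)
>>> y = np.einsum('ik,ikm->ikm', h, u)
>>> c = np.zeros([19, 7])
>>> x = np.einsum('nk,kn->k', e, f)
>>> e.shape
(7, 7)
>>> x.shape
(7,)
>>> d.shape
(29, 7, 7)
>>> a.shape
(7, 7)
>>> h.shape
(7, 29)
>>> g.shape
(29, 7)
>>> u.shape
(7, 29, 13)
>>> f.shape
(7, 7)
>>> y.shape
(7, 29, 13)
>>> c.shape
(19, 7)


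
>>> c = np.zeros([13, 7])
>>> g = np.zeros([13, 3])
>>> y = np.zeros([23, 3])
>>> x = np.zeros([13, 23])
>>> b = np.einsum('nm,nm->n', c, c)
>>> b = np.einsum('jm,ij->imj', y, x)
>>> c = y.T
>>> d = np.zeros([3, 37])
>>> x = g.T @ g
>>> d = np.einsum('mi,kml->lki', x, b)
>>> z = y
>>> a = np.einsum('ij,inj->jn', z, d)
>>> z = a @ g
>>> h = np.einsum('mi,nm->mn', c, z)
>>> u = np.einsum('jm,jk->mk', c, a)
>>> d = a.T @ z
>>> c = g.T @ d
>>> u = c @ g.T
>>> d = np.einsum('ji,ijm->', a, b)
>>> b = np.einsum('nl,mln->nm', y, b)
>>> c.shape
(3, 3)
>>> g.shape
(13, 3)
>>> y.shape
(23, 3)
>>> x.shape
(3, 3)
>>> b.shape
(23, 13)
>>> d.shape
()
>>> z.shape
(3, 3)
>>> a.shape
(3, 13)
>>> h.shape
(3, 3)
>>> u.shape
(3, 13)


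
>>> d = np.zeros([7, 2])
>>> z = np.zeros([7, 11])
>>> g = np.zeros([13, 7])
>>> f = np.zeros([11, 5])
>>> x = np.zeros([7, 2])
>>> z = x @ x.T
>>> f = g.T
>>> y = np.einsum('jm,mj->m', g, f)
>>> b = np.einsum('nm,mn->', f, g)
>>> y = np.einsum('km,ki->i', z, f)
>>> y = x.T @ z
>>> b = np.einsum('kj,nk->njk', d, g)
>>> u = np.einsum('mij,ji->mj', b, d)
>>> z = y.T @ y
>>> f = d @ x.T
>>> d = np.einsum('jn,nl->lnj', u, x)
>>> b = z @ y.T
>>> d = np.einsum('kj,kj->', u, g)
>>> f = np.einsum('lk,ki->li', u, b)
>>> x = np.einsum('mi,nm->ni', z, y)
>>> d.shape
()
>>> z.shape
(7, 7)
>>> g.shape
(13, 7)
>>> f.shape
(13, 2)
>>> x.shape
(2, 7)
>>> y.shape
(2, 7)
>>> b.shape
(7, 2)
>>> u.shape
(13, 7)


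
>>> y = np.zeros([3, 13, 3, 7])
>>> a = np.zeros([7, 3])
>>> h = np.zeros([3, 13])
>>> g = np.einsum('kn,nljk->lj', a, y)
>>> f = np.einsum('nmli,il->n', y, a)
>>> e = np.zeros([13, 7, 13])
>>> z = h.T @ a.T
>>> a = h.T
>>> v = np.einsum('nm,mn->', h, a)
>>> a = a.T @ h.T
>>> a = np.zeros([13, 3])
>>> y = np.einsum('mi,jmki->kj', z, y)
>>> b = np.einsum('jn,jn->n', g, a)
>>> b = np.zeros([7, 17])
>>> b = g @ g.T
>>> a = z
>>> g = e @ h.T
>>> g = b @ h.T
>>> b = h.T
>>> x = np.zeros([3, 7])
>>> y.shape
(3, 3)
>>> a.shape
(13, 7)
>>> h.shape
(3, 13)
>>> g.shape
(13, 3)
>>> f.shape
(3,)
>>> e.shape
(13, 7, 13)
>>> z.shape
(13, 7)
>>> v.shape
()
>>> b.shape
(13, 3)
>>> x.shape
(3, 7)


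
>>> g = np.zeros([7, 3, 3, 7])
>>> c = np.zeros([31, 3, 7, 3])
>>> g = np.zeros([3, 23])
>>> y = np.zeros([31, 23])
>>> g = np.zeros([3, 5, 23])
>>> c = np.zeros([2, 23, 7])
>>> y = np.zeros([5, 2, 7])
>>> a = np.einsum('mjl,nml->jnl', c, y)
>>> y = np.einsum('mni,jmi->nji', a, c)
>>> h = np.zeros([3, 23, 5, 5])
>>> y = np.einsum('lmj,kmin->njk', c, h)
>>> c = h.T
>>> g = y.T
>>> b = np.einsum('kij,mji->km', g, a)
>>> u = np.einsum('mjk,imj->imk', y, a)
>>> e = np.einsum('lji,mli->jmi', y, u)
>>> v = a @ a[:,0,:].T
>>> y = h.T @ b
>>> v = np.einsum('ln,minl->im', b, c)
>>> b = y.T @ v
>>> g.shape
(3, 7, 5)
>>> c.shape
(5, 5, 23, 3)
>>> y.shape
(5, 5, 23, 23)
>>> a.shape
(23, 5, 7)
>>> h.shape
(3, 23, 5, 5)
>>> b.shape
(23, 23, 5, 5)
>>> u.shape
(23, 5, 3)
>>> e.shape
(7, 23, 3)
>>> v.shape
(5, 5)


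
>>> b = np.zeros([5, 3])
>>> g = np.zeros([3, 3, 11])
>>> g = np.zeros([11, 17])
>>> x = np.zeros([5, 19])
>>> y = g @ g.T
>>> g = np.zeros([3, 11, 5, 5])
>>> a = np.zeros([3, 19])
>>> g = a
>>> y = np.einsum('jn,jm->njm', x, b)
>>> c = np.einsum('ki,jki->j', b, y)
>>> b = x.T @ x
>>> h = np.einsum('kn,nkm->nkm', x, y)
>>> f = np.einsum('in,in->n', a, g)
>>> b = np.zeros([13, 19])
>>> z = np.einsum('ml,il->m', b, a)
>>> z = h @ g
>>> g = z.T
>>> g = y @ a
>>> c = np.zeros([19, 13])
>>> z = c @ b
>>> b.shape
(13, 19)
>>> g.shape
(19, 5, 19)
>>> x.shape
(5, 19)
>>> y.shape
(19, 5, 3)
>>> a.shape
(3, 19)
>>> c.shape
(19, 13)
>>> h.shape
(19, 5, 3)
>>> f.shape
(19,)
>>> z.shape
(19, 19)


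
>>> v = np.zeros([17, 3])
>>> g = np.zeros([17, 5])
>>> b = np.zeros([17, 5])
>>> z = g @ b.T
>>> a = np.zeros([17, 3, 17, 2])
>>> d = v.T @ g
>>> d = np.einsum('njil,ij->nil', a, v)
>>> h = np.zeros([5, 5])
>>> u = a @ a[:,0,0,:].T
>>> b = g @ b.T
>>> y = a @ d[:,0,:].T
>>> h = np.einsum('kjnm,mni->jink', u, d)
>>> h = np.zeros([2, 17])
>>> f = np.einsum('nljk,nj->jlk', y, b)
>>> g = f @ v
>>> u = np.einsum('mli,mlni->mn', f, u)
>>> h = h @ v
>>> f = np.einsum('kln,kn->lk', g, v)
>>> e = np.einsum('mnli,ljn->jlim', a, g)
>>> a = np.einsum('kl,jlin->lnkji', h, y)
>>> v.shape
(17, 3)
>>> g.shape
(17, 3, 3)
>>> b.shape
(17, 17)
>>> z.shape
(17, 17)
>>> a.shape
(3, 17, 2, 17, 17)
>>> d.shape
(17, 17, 2)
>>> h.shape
(2, 3)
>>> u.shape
(17, 17)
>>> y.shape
(17, 3, 17, 17)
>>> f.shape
(3, 17)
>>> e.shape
(3, 17, 2, 17)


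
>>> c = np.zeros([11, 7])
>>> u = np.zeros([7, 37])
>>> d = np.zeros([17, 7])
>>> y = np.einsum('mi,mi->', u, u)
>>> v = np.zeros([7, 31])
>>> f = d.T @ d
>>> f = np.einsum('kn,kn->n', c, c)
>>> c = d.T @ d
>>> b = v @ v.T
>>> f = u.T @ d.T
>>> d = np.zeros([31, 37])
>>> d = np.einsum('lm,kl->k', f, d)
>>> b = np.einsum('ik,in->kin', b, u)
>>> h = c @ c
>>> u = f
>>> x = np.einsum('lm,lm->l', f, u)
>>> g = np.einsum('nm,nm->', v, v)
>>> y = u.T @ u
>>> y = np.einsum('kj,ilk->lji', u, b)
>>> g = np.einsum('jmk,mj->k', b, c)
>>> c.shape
(7, 7)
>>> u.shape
(37, 17)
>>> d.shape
(31,)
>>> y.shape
(7, 17, 7)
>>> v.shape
(7, 31)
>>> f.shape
(37, 17)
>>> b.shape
(7, 7, 37)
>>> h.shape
(7, 7)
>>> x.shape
(37,)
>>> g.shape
(37,)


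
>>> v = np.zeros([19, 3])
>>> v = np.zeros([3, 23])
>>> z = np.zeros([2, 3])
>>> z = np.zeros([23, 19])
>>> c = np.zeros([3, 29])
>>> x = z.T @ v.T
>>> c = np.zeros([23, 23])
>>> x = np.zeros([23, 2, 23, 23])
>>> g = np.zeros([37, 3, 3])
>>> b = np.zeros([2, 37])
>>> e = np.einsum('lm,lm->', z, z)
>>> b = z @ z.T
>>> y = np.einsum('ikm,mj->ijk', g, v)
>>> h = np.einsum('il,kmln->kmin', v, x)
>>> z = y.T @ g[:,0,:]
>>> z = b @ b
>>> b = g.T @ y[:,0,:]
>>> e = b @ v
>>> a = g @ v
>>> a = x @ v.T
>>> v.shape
(3, 23)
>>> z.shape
(23, 23)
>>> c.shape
(23, 23)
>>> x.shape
(23, 2, 23, 23)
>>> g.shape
(37, 3, 3)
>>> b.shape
(3, 3, 3)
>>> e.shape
(3, 3, 23)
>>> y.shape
(37, 23, 3)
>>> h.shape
(23, 2, 3, 23)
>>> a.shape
(23, 2, 23, 3)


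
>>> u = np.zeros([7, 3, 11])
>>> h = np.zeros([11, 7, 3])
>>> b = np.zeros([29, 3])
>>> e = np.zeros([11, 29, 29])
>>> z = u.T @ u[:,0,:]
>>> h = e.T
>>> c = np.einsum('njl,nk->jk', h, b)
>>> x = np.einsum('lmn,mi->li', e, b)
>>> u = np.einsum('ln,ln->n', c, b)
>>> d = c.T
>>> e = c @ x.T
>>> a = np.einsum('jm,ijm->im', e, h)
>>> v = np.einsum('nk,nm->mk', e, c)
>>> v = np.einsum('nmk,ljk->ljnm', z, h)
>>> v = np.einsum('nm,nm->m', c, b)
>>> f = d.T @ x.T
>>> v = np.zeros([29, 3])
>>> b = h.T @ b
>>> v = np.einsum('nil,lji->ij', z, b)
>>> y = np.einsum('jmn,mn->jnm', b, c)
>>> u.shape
(3,)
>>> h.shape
(29, 29, 11)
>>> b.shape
(11, 29, 3)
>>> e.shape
(29, 11)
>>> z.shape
(11, 3, 11)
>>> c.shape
(29, 3)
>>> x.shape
(11, 3)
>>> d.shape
(3, 29)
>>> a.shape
(29, 11)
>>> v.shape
(3, 29)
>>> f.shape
(29, 11)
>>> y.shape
(11, 3, 29)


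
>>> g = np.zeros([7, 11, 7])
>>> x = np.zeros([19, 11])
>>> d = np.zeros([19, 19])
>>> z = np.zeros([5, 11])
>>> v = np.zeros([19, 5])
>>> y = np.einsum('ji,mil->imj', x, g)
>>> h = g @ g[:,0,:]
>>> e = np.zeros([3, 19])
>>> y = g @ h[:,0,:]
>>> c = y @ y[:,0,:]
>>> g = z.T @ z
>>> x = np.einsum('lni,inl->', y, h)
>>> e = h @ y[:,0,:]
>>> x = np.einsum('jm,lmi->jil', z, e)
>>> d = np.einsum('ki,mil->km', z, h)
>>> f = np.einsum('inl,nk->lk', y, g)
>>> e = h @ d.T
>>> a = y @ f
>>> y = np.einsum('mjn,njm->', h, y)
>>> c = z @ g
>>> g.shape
(11, 11)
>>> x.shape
(5, 7, 7)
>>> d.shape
(5, 7)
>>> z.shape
(5, 11)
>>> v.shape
(19, 5)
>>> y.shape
()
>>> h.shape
(7, 11, 7)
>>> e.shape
(7, 11, 5)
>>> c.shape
(5, 11)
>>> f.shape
(7, 11)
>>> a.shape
(7, 11, 11)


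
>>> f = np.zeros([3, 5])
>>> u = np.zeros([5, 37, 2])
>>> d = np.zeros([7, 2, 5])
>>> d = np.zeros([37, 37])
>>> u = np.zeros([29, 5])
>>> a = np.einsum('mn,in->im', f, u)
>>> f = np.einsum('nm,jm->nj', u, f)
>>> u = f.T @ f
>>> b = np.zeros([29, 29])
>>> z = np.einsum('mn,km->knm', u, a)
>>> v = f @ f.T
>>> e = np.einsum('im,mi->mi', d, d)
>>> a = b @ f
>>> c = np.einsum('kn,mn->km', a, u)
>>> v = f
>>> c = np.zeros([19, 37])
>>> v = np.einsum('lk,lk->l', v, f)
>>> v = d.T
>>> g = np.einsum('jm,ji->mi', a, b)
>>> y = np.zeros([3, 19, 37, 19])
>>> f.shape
(29, 3)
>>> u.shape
(3, 3)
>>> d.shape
(37, 37)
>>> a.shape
(29, 3)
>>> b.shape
(29, 29)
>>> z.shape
(29, 3, 3)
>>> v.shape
(37, 37)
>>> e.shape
(37, 37)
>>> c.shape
(19, 37)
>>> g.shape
(3, 29)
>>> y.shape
(3, 19, 37, 19)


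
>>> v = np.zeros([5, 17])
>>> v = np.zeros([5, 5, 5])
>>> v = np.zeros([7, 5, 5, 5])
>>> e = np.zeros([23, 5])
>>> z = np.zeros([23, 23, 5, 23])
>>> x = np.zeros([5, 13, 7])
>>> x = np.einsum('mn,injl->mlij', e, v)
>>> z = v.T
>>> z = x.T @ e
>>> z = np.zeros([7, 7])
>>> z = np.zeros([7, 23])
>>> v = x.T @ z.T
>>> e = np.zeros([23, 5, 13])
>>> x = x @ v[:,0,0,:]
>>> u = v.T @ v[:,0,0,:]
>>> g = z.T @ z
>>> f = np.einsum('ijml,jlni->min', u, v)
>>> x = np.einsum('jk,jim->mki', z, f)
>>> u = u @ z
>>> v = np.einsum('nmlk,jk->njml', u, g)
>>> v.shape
(7, 23, 5, 7)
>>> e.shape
(23, 5, 13)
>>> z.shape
(7, 23)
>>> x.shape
(5, 23, 7)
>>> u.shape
(7, 5, 7, 23)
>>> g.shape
(23, 23)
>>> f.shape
(7, 7, 5)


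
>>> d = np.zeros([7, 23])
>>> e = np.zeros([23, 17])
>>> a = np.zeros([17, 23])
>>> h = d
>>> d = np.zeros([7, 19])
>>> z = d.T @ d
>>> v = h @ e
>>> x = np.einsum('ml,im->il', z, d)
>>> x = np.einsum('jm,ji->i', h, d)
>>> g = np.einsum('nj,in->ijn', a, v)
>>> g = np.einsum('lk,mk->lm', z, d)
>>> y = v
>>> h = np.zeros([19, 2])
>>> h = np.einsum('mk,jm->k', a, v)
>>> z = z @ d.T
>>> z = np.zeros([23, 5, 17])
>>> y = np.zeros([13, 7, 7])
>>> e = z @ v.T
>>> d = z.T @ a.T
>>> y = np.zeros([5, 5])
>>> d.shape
(17, 5, 17)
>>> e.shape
(23, 5, 7)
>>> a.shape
(17, 23)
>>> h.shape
(23,)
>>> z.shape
(23, 5, 17)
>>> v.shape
(7, 17)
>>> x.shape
(19,)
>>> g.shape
(19, 7)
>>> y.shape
(5, 5)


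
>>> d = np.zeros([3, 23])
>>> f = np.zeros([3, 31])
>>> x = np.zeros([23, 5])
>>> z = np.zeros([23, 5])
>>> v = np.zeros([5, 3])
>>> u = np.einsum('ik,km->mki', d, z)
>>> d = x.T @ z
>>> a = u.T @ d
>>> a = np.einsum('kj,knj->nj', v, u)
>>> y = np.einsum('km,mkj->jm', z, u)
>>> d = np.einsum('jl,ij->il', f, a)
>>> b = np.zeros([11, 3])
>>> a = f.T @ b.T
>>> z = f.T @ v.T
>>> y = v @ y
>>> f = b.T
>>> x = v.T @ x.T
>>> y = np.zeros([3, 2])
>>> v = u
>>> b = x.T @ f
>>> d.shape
(23, 31)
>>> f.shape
(3, 11)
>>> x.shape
(3, 23)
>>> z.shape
(31, 5)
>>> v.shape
(5, 23, 3)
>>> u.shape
(5, 23, 3)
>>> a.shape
(31, 11)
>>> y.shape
(3, 2)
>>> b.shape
(23, 11)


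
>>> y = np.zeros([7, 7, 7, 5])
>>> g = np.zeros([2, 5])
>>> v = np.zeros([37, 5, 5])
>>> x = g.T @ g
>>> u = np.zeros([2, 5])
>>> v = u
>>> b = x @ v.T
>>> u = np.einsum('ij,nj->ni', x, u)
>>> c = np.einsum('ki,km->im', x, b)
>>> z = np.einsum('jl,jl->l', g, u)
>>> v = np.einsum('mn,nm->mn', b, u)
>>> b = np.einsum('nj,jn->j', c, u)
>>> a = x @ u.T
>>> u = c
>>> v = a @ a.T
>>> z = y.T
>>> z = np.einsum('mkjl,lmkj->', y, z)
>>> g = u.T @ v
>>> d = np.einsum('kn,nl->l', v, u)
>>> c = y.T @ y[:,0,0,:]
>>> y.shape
(7, 7, 7, 5)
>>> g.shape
(2, 5)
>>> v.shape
(5, 5)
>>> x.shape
(5, 5)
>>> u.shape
(5, 2)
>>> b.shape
(2,)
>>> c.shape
(5, 7, 7, 5)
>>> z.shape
()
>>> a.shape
(5, 2)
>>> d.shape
(2,)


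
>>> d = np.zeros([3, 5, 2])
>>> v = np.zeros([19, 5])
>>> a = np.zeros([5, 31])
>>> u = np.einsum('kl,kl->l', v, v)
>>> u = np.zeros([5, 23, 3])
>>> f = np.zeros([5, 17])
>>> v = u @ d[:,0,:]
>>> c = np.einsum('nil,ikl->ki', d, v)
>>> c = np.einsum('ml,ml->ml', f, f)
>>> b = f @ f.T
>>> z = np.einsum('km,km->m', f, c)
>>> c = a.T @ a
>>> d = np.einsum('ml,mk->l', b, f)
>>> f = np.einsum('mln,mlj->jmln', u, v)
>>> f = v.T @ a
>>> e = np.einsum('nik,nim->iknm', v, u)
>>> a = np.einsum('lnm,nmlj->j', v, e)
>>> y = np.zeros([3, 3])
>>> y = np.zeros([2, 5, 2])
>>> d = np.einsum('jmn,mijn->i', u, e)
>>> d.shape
(2,)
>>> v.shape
(5, 23, 2)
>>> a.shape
(3,)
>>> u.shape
(5, 23, 3)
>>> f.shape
(2, 23, 31)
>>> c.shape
(31, 31)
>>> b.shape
(5, 5)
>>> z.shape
(17,)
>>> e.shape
(23, 2, 5, 3)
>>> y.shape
(2, 5, 2)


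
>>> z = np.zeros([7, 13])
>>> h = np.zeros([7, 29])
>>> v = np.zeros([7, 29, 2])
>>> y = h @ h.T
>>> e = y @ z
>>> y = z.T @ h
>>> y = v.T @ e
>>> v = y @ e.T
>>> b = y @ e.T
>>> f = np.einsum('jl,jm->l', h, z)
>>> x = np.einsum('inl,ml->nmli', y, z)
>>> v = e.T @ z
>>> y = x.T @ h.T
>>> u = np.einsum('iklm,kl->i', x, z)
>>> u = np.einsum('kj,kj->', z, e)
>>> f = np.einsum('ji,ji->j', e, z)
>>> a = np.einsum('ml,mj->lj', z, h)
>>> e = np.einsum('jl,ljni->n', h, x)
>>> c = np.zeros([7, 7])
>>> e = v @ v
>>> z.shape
(7, 13)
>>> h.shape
(7, 29)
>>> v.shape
(13, 13)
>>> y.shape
(2, 13, 7, 7)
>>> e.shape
(13, 13)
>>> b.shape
(2, 29, 7)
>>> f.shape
(7,)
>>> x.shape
(29, 7, 13, 2)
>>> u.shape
()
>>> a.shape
(13, 29)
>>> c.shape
(7, 7)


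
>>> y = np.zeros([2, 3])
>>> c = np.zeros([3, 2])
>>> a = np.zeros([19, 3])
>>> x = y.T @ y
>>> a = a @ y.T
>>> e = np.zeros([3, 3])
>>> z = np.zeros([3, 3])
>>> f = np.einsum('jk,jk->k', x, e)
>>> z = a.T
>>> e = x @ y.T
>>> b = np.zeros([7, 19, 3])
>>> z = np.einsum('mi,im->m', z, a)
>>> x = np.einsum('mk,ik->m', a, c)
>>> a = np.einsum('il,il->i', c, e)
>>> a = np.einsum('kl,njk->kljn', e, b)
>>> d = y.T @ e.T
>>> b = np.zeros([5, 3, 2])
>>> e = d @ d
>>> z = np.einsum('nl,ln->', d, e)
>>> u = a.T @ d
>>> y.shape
(2, 3)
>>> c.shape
(3, 2)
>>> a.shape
(3, 2, 19, 7)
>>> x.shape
(19,)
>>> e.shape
(3, 3)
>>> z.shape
()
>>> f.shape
(3,)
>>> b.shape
(5, 3, 2)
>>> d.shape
(3, 3)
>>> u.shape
(7, 19, 2, 3)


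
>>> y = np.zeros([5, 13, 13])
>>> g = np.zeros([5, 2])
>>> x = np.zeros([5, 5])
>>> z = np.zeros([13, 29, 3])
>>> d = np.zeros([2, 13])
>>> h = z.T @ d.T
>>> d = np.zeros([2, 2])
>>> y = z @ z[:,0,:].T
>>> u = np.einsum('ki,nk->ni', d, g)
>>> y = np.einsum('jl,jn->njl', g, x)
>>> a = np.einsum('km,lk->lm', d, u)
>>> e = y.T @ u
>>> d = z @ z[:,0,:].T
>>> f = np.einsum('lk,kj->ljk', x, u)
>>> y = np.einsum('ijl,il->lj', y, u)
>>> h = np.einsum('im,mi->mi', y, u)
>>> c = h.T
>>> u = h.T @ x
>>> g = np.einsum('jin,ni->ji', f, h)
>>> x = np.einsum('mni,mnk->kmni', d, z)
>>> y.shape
(2, 5)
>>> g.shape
(5, 2)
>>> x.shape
(3, 13, 29, 13)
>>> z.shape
(13, 29, 3)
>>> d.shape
(13, 29, 13)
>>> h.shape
(5, 2)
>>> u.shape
(2, 5)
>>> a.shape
(5, 2)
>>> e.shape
(2, 5, 2)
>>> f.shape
(5, 2, 5)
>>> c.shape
(2, 5)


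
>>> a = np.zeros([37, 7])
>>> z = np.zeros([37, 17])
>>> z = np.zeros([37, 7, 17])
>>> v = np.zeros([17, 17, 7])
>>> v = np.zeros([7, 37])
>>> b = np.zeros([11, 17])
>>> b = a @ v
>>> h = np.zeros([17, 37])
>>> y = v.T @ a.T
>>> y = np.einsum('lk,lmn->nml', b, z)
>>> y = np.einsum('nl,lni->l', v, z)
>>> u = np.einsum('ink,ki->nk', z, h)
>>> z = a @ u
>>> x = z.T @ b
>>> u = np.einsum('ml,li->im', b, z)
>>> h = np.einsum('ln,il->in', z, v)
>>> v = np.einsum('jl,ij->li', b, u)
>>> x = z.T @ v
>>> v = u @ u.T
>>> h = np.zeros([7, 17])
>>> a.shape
(37, 7)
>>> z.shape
(37, 17)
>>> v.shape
(17, 17)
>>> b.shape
(37, 37)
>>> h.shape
(7, 17)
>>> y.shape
(37,)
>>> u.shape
(17, 37)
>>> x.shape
(17, 17)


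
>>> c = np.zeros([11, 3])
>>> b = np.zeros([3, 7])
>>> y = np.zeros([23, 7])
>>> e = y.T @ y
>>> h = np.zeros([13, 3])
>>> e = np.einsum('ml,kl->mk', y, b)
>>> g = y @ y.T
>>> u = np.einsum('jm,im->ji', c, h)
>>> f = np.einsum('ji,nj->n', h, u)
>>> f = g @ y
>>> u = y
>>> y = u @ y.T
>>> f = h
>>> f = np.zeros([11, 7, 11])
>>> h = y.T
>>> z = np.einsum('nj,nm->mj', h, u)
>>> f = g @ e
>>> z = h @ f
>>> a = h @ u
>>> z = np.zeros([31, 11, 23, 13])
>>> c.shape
(11, 3)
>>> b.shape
(3, 7)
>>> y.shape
(23, 23)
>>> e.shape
(23, 3)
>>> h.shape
(23, 23)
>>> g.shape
(23, 23)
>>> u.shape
(23, 7)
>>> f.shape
(23, 3)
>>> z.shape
(31, 11, 23, 13)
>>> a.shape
(23, 7)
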